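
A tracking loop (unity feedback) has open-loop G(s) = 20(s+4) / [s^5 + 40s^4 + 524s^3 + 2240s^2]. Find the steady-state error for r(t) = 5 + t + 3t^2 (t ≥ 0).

168

Lowest-order denominator term is 2240s^2, so the open loop has 2 poles at the origin → type 2 system. Taking each input component in turn:
  • 5: tracked with zero error.
  • t: tracked with zero error.
  • 3t^2: e_ss = 6/K_a with K_a=1/28 → 168.
Total e_ss = 168.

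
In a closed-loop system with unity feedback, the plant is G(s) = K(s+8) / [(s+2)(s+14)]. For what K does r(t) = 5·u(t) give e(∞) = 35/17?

5

The open loop has no poles at the origin → type 0 system.
K_p = lim_{s→0} G(s) = K·8 / (2·14) = (2/7)·K.
e_ss = 5/(1 + K_p) = 35/17 ⇒ 1 + (2/7)·K = 17/7 ⇒ K = 5.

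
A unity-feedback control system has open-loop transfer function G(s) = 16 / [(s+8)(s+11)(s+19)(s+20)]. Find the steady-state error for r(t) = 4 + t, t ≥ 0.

No free integrators in G(s): this is a type 0 system. By superposition:
  • 4: e_ss = 4/(1+K_p) with K_p=1/2090 → 8360/2091.
  • t: a type-0 system cannot track it, e_ss → ∞.
The unbounded component dominates.

infinity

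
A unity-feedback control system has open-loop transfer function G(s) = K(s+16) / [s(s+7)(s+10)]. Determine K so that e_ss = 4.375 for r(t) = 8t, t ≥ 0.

System type = 1 (one pole at s=0).
K_v = lim_{s→0} s·G(s) = K·16 / (7·10) = (8/35)·K.
e_ss = 8/K_v = 4.375 ⇒ K_v = 64/35 ⇒ K = (64/35)/(8/35) = 8.

8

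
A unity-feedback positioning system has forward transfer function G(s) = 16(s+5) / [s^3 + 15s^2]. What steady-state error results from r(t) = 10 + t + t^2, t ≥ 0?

0.375

Factoring s^2 from the denominator leaves a polynomial with constant term 15, so the system is type 2. Treating each term separately:
  • 10: tracked with zero error.
  • t: tracked with zero error.
  • t^2: e_ss = 2/K_a with K_a=16/3 → 0.375.
Total e_ss = 0.375.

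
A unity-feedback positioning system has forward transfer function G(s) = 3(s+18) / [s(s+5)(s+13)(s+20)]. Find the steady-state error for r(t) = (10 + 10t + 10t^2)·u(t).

infinity

System type = 1 (one pole at s=0). By superposition:
  • 10: tracked with zero error.
  • 10t: e_ss = 10/K_v with K_v=27/650 → 6500/27.
  • 10t^2: a type-1 system cannot track it, e_ss → ∞.
The unbounded component dominates.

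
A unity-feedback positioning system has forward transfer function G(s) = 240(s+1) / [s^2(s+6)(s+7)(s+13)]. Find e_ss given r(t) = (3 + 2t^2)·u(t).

Two free integrators in G(s): this is a type 2 system. By superposition:
  • 3: tracked with zero error.
  • 2t^2: e_ss = 4/K_a with K_a=40/91 → 9.1.
Total e_ss = 9.1.

9.1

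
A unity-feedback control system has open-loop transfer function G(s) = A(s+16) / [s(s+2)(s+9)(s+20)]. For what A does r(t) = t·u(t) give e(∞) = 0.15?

150

System type = 1 (one pole at s=0).
K_v = lim_{s→0} s·G(s) = A·16 / (2·9·20) = (2/45)·A.
e_ss = 1/K_v = 0.15 ⇒ K_v = 20/3 ⇒ A = (20/3)/(2/45) = 150.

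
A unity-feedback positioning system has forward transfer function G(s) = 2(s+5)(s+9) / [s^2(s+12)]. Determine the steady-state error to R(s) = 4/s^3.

8/15

G(s) has two factors of s in the denominator, so the system is type 2.
K_a = lim_{s→0} s^2·G(s) = 2·5·9 / (12) = 7.5.
r(t) = 2t^2 gives R(s) = 4/s^3.
e_ss = 4/K_a = 4/7.5 = 8/15.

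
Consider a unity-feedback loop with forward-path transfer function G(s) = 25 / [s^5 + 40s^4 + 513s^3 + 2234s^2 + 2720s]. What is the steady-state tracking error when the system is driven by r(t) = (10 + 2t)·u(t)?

217.6

Factoring s from the denominator leaves a polynomial with constant term 2720, so the system is type 1. Taking each input component in turn:
  • 10: tracked with zero error.
  • 2t: e_ss = 2/K_v with K_v=5/544 → 217.6.
Total e_ss = 217.6.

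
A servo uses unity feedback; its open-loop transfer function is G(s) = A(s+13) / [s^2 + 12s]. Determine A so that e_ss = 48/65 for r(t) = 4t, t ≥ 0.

The denominator has no term below 12s — 1 pole at s=0, type 1.
K_v = lim_{s→0} s·G(s) = A·13 / 12 = (13/12)·A.
e_ss = 4/K_v = 48/65 ⇒ K_v = 65/12 ⇒ A = (65/12)/(13/12) = 5.

5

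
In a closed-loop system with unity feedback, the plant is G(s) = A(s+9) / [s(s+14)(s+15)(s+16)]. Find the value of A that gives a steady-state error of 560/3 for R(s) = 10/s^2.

20

G(s) has one factor of s in the denominator, so the system is type 1.
K_v = lim_{s→0} s·G(s) = A·9 / (14·15·16) = (3/1120)·A.
e_ss = 10/K_v = 560/3 ⇒ K_v = 3/56 ⇒ A = (3/56)/(3/1120) = 20.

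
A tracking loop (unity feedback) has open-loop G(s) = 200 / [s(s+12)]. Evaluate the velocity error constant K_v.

50/3

G(s) has one factor of s in the denominator, so the system is type 1.
K_v = lim_{s→0} s·G(s) = 200 / (12) = 50/3.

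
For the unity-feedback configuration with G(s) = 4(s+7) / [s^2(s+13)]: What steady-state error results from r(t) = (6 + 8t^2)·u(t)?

52/7

Two free integrators in G(s): this is a type 2 system. Taking each input component in turn:
  • 6: tracked with zero error.
  • 8t^2: e_ss = 16/K_a with K_a=28/13 → 52/7.
Total e_ss = 52/7.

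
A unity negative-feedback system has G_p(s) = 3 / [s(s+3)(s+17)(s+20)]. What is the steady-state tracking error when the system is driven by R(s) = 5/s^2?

1700

System type = 1 (one pole at s=0).
K_v = lim_{s→0} s·G_p(s) = 3 / (3·17·20) = 1/340.
e_ss = 5/K_v = 5/(1/340) = 1700.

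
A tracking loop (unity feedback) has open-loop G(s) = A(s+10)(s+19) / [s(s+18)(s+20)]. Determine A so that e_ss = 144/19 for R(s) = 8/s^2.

2

G(s) has one factor of s in the denominator, so the system is type 1.
K_v = lim_{s→0} s·G(s) = A·10·19 / (18·20) = (19/36)·A.
e_ss = 8/K_v = 144/19 ⇒ K_v = 19/18 ⇒ A = (19/18)/(19/36) = 2.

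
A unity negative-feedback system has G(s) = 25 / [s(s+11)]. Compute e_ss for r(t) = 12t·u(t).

5.28

System type = 1 (one pole at s=0).
K_v = lim_{s→0} s·G(s) = 25 / (11) = 25/11.
e_ss = 12/K_v = 12/(25/11) = 5.28.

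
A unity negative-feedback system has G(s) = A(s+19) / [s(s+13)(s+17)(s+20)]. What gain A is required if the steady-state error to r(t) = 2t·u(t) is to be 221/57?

120

One free integrator in G(s): this is a type 1 system.
K_v = lim_{s→0} s·G(s) = A·19 / (13·17·20) = (19/4420)·A.
e_ss = 2/K_v = 221/57 ⇒ K_v = 114/221 ⇒ A = (114/221)/(19/4420) = 120.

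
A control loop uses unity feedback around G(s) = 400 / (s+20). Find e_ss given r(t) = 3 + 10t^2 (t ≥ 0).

infinity

The open loop has no poles at the origin → type 0 system. By superposition:
  • 3: e_ss = 3/(1+K_p) with K_p=20 → 1/7.
  • 10t^2: a type-0 system cannot track it, e_ss → ∞.
The unbounded component dominates.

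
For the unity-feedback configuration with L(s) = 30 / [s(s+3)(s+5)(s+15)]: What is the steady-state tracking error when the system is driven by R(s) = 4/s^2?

30

One free integrator in L(s): this is a type 1 system.
K_v = lim_{s→0} s·L(s) = 30 / (3·5·15) = 2/15.
e_ss = 4/K_v = 4/(2/15) = 30.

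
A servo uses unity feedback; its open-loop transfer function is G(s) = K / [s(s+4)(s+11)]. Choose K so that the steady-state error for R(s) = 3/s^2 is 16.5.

8

The open loop has one pole at the origin → type 1 system.
K_v = lim_{s→0} s·G(s) = K / (4·11) = (1/44)·K.
e_ss = 3/K_v = 16.5 ⇒ K_v = 2/11 ⇒ K = (2/11)/(1/44) = 8.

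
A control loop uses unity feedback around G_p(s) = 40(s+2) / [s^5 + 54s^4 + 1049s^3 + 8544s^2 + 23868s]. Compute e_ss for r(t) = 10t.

The denominator has no term below 23868s — 1 pole at s=0, type 1.
K_v = lim_{s→0} s·G_p(s) = 40·2 / 23868 = 20/5967.
e_ss = 10/K_v = 10/(20/5967) = 2983.5.

2983.5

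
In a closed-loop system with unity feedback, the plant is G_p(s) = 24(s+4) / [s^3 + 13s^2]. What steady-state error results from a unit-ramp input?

Factoring s^2 from the denominator leaves a polynomial with constant term 13, so the system is type 2.
K_v = ∞ for a type-2 system; e_ss to a ramp is zero.

0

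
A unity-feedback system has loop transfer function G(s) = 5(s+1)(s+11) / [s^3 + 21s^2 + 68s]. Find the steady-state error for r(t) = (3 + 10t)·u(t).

136/11

Factoring s from the denominator leaves a polynomial with constant term 68, so the system is type 1. By superposition:
  • 3: tracked with zero error.
  • 10t: e_ss = 10/K_v with K_v=55/68 → 136/11.
Total e_ss = 136/11.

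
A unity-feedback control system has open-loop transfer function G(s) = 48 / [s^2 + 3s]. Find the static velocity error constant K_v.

16

Factoring s from the denominator leaves a polynomial with constant term 3, so the system is type 1.
K_v = lim_{s→0} s·G(s) = 48 / 3 = 16.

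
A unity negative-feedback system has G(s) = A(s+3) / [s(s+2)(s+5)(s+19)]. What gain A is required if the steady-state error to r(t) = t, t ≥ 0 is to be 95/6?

4

The open loop has one pole at the origin → type 1 system.
K_v = lim_{s→0} s·G(s) = A·3 / (2·5·19) = (3/190)·A.
e_ss = 1/K_v = 95/6 ⇒ K_v = 6/95 ⇒ A = (6/95)/(3/190) = 4.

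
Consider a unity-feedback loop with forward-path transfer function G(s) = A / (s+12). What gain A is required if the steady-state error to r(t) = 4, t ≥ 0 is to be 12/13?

40

The open loop has no poles at the origin → type 0 system.
K_p = lim_{s→0} G(s) = A / (12) = (1/12)·A.
e_ss = 4/(1 + K_p) = 12/13 ⇒ 1 + (1/12)·A = 13/3 ⇒ A = 40.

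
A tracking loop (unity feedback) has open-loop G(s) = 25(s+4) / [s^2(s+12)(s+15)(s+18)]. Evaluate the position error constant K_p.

infinity

K_p = lim_{s→0} G(s); with 2 poles at the origin the limit diverges, so K_p = ∞.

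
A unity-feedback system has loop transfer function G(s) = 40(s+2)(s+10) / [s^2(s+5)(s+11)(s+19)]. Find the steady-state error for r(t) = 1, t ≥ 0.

G(s) has two factors of s in the denominator, so the system is type 2.
K_p = ∞ for a type-2 system; e_ss to a step is zero.

0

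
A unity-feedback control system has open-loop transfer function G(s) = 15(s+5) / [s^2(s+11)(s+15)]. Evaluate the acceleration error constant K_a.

5/11

Two free integrators in G(s): this is a type 2 system.
K_a = lim_{s→0} s^2·G(s) = 15·5 / (11·15) = 5/11.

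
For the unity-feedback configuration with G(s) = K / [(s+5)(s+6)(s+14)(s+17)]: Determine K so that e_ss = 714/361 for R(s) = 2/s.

The open loop has no poles at the origin → type 0 system.
K_p = lim_{s→0} G(s) = K / (5·6·14·17) = (1/7140)·K.
e_ss = 2/(1 + K_p) = 714/361 ⇒ 1 + (1/7140)·K = 361/357 ⇒ K = 80.

80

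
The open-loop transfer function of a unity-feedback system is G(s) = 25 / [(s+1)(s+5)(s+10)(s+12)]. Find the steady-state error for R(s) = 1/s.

0.96

System type = 0 (no poles at s=0).
K_p = lim_{s→0} G(s) = 25 / (1·5·10·12) = 1/24.
e_ss = 1/(1 + K_p) = 1/(25/24) = 0.96.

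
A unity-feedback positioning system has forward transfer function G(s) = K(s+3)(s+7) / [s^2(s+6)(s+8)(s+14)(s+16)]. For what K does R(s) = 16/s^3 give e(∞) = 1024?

System type = 2 (two poles at s=0).
K_a = lim_{s→0} s^2·G(s) = K·3·7 / (6·8·14·16) = (1/512)·K.
e_ss = 16/K_a = 1024 ⇒ K_a = 1/64 ⇒ K = (1/64)/(1/512) = 8.

8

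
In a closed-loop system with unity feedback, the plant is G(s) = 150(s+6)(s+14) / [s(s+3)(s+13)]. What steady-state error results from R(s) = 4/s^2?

13/1050

G(s) has one factor of s in the denominator, so the system is type 1.
K_v = lim_{s→0} s·G(s) = 150·6·14 / (3·13) = 4200/13.
e_ss = 4/K_v = 4/(4200/13) = 13/1050.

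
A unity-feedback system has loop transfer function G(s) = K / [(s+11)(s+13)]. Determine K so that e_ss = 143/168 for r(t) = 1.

25

G(s) has no factors of s in the denominator, so the system is type 0.
K_p = lim_{s→0} G(s) = K / (11·13) = (1/143)·K.
e_ss = 1/(1 + K_p) = 143/168 ⇒ 1 + (1/143)·K = 168/143 ⇒ K = 25.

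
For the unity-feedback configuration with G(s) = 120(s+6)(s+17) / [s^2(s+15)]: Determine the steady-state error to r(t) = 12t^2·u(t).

1/34

Two free integrators in G(s): this is a type 2 system.
K_a = lim_{s→0} s^2·G(s) = 120·6·17 / (15) = 816.
r(t) = 12t^2 gives R(s) = 24/s^3.
e_ss = 24/K_a = 24/816 = 1/34.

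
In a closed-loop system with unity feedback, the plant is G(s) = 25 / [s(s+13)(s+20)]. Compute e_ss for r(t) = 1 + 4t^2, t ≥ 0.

System type = 1 (one pole at s=0). Treating each term separately:
  • 1: tracked with zero error.
  • 4t^2: a type-1 system cannot track it, e_ss → ∞.
The unbounded component dominates.

infinity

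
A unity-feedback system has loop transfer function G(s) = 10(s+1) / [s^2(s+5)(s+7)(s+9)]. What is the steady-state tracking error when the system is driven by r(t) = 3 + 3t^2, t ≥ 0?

System type = 2 (two poles at s=0). Taking each input component in turn:
  • 3: tracked with zero error.
  • 3t^2: e_ss = 6/K_a with K_a=2/63 → 189.
Total e_ss = 189.

189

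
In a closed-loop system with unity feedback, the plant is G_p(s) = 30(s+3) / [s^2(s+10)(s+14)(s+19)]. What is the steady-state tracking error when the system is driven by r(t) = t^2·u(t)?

G_p(s) has two factors of s in the denominator, so the system is type 2.
K_a = lim_{s→0} s^2·G_p(s) = 30·3 / (10·14·19) = 9/266.
r(t) = t^2 gives R(s) = 2/s^3.
e_ss = 2/K_a = 2/(9/266) = 532/9.

532/9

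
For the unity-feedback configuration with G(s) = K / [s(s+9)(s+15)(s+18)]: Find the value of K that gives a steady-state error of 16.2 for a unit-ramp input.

System type = 1 (one pole at s=0).
K_v = lim_{s→0} s·G(s) = K / (9·15·18) = (1/2430)·K.
e_ss = 1/K_v = 16.2 ⇒ K_v = 5/81 ⇒ K = (5/81)/(1/2430) = 150.

150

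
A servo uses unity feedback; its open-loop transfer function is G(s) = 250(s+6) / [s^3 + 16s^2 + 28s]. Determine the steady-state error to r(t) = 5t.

Factoring s from the denominator leaves a polynomial with constant term 28, so the system is type 1.
K_v = lim_{s→0} s·G(s) = 250·6 / 28 = 375/7.
e_ss = 5/K_v = 5/(375/7) = 7/75.

7/75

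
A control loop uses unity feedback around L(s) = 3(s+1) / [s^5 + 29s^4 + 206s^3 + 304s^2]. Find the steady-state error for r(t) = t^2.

Lowest-order denominator term is 304s^2, so the open loop has 2 poles at the origin → type 2 system.
K_a = lim_{s→0} s^2·L(s) = 3·1 / 304 = 3/304.
r(t) = t^2 gives R(s) = 2/s^3.
e_ss = 2/K_a = 2/(3/304) = 608/3.

608/3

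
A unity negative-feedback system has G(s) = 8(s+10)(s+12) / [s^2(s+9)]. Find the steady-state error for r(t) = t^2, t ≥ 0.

System type = 2 (two poles at s=0).
K_a = lim_{s→0} s^2·G(s) = 8·10·12 / (9) = 320/3.
r(t) = t^2 gives R(s) = 2/s^3.
e_ss = 2/K_a = 2/(320/3) = 3/160.

3/160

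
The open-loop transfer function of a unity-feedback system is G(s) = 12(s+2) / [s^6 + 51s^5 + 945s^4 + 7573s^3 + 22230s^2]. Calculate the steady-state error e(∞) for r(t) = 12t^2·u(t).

Factoring s^2 from the denominator leaves a polynomial with constant term 22230, so the system is type 2.
K_a = lim_{s→0} s^2·G(s) = 12·2 / 22230 = 4/3705.
r(t) = 12t^2 gives R(s) = 24/s^3.
e_ss = 24/K_a = 24/(4/3705) = 22230.

22230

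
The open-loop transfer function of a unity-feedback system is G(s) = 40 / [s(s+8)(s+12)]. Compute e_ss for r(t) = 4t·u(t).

9.6

G(s) has one factor of s in the denominator, so the system is type 1.
K_v = lim_{s→0} s·G(s) = 40 / (8·12) = 5/12.
e_ss = 4/K_v = 4/(5/12) = 9.6.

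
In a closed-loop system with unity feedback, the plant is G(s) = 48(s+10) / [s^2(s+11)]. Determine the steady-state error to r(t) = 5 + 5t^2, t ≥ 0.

System type = 2 (two poles at s=0). By superposition:
  • 5: tracked with zero error.
  • 5t^2: e_ss = 10/K_a with K_a=480/11 → 11/48.
Total e_ss = 11/48.

11/48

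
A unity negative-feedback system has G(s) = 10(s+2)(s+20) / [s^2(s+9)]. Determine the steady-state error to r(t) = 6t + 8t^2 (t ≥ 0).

0.36

G(s) has two factors of s in the denominator, so the system is type 2. By superposition:
  • 6t: tracked with zero error.
  • 8t^2: e_ss = 16/K_a with K_a=400/9 → 0.36.
Total e_ss = 0.36.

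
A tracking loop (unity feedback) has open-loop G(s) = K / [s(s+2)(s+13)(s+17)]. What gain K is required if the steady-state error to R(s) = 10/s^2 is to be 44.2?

One free integrator in G(s): this is a type 1 system.
K_v = lim_{s→0} s·G(s) = K / (2·13·17) = (1/442)·K.
e_ss = 10/K_v = 44.2 ⇒ K_v = 50/221 ⇒ K = (50/221)/(1/442) = 100.

100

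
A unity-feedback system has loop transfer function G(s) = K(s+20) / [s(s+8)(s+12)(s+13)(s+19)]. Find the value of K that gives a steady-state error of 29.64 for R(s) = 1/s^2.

40

System type = 1 (one pole at s=0).
K_v = lim_{s→0} s·G(s) = K·20 / (8·12·13·19) = (5/5928)·K.
e_ss = 1/K_v = 29.64 ⇒ K_v = 25/741 ⇒ K = (25/741)/(5/5928) = 40.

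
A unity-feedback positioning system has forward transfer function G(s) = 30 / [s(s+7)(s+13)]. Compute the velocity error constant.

30/91

G(s) has one factor of s in the denominator, so the system is type 1.
K_v = lim_{s→0} s·G(s) = 30 / (7·13) = 30/91.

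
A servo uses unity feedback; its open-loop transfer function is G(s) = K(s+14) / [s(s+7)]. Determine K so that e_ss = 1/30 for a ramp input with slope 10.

G(s) has one factor of s in the denominator, so the system is type 1.
K_v = lim_{s→0} s·G(s) = K·14 / (7) = 2·K.
e_ss = 10/K_v = 1/30 ⇒ K_v = 300 ⇒ K = 300/2 = 150.

150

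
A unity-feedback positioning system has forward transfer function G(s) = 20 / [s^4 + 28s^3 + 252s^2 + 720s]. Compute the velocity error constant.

The denominator has no term below 720s — 1 pole at s=0, type 1.
K_v = lim_{s→0} s·G(s) = 20 / 720 = 1/36.

1/36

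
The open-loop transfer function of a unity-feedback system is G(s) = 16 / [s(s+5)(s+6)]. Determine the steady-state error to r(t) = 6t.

System type = 1 (one pole at s=0).
K_v = lim_{s→0} s·G(s) = 16 / (5·6) = 8/15.
e_ss = 6/K_v = 6/(8/15) = 11.25.

11.25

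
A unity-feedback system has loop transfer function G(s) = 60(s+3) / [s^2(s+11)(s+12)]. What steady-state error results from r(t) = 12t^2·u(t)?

The open loop has two poles at the origin → type 2 system.
K_a = lim_{s→0} s^2·G(s) = 60·3 / (11·12) = 15/11.
r(t) = 12t^2 gives R(s) = 24/s^3.
e_ss = 24/K_a = 24/(15/11) = 17.6.

17.6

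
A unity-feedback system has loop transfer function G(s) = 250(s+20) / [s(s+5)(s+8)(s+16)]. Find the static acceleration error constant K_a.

System type = 1 (one pole at s=0).
K_a = lim_{s→0} s^2·G(s) = 0 (the extra factor of s kills the finite limit).

0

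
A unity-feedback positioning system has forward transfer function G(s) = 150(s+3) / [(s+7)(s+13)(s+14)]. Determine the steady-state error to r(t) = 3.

1911/862

The open loop has no poles at the origin → type 0 system.
K_p = lim_{s→0} G(s) = 150·3 / (7·13·14) = 225/637.
e_ss = 3/(1 + K_p) = 3/(862/637) = 1911/862.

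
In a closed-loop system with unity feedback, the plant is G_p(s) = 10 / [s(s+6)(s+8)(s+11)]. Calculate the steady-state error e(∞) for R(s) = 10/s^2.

G_p(s) has one factor of s in the denominator, so the system is type 1.
K_v = lim_{s→0} s·G_p(s) = 10 / (6·8·11) = 5/264.
e_ss = 10/K_v = 10/(5/264) = 528.

528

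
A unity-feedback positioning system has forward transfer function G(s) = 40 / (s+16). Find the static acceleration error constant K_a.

0

The open loop has no poles at the origin → type 0 system.
K_a = lim_{s→0} s^2·G(s) = 0 (the extra factor of s kills the finite limit).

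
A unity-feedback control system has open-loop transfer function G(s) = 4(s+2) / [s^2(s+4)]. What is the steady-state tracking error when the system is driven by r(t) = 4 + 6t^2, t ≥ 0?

6

System type = 2 (two poles at s=0). Treating each term separately:
  • 4: tracked with zero error.
  • 6t^2: e_ss = 12/K_a with K_a=2 → 6.
Total e_ss = 6.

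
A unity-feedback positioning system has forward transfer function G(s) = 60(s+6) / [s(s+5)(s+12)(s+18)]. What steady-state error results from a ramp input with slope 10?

30

One free integrator in G(s): this is a type 1 system.
K_v = lim_{s→0} s·G(s) = 60·6 / (5·12·18) = 1/3.
e_ss = 10/K_v = 10/(1/3) = 30.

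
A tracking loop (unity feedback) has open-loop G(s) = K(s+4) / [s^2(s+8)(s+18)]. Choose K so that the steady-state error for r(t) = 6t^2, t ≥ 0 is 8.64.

50

Two free integrators in G(s): this is a type 2 system.
K_a = lim_{s→0} s^2·G(s) = K·4 / (8·18) = (1/36)·K.
e_ss = 12/K_a = 8.64 ⇒ K_a = 25/18 ⇒ K = (25/18)/(1/36) = 50.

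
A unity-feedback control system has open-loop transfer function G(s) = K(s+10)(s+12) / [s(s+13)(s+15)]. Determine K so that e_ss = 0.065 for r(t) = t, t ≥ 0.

The open loop has one pole at the origin → type 1 system.
K_v = lim_{s→0} s·G(s) = K·10·12 / (13·15) = (8/13)·K.
e_ss = 1/K_v = 0.065 ⇒ K_v = 200/13 ⇒ K = (200/13)/(8/13) = 25.

25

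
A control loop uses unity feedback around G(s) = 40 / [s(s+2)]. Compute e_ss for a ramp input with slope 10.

System type = 1 (one pole at s=0).
K_v = lim_{s→0} s·G(s) = 40 / (2) = 20.
e_ss = 10/K_v = 10/20 = 0.5.

0.5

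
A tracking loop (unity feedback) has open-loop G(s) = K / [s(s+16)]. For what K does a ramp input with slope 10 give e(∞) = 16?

System type = 1 (one pole at s=0).
K_v = lim_{s→0} s·G(s) = K / (16) = 0.0625·K.
e_ss = 10/K_v = 16 ⇒ K_v = 0.625 ⇒ K = 0.625/0.0625 = 10.

10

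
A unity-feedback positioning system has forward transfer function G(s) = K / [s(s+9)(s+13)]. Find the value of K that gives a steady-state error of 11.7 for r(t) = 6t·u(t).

60

One free integrator in G(s): this is a type 1 system.
K_v = lim_{s→0} s·G(s) = K / (9·13) = (1/117)·K.
e_ss = 6/K_v = 11.7 ⇒ K_v = 20/39 ⇒ K = (20/39)/(1/117) = 60.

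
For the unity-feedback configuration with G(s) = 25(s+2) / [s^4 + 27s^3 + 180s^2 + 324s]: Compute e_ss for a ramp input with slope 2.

Factoring s from the denominator leaves a polynomial with constant term 324, so the system is type 1.
K_v = lim_{s→0} s·G(s) = 25·2 / 324 = 25/162.
e_ss = 2/K_v = 2/(25/162) = 12.96.

12.96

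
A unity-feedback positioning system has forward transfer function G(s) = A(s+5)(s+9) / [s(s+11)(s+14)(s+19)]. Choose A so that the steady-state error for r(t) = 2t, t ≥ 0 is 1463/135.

12

System type = 1 (one pole at s=0).
K_v = lim_{s→0} s·G(s) = A·5·9 / (11·14·19) = (45/2926)·A.
e_ss = 2/K_v = 1463/135 ⇒ K_v = 270/1463 ⇒ A = (270/1463)/(45/2926) = 12.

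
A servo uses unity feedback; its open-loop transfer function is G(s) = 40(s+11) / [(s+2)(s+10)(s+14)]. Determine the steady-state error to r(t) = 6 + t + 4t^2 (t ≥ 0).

System type = 0 (no poles at s=0). Taking each input component in turn:
  • 6: e_ss = 6/(1+K_p) with K_p=11/7 → 7/3.
  • t: a type-0 system cannot track it, e_ss → ∞.
  • 4t^2: a type-0 system cannot track it, e_ss → ∞.
The unbounded component dominates.

infinity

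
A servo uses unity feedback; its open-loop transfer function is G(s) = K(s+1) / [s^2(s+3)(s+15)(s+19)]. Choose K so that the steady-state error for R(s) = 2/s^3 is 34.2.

50

G(s) has two factors of s in the denominator, so the system is type 2.
K_a = lim_{s→0} s^2·G(s) = K·1 / (3·15·19) = (1/855)·K.
e_ss = 2/K_a = 34.2 ⇒ K_a = 10/171 ⇒ K = (10/171)/(1/855) = 50.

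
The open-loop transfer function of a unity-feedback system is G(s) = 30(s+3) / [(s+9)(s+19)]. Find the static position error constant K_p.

No free integrators in G(s): this is a type 0 system.
K_p = lim_{s→0} G(s) = 30·3 / (9·19) = 10/19.

10/19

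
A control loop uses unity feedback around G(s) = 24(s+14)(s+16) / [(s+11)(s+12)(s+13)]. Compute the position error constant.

The open loop has no poles at the origin → type 0 system.
K_p = lim_{s→0} G(s) = 24·14·16 / (11·12·13) = 448/143.

448/143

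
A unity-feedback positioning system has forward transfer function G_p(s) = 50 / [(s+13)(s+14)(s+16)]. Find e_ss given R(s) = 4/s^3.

No free integrators in G_p(s): this is a type 0 system.
K_a = lim_{s→0} s^2·G_p(s) = 0; the steady-state error to this parabolic input grows without bound.

infinity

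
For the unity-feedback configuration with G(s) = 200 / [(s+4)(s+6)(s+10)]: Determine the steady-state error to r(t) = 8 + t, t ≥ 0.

infinity

G(s) has no factors of s in the denominator, so the system is type 0. Taking each input component in turn:
  • 8: e_ss = 8/(1+K_p) with K_p=5/6 → 48/11.
  • t: a type-0 system cannot track it, e_ss → ∞.
The unbounded component dominates.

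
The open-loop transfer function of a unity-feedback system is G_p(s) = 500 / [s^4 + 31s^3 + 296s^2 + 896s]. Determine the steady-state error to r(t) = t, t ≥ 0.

The denominator has no term below 896s — 1 pole at s=0, type 1.
K_v = lim_{s→0} s·G_p(s) = 500 / 896 = 125/224.
e_ss = 1/K_v = 1/(125/224) = 1.792.

1.792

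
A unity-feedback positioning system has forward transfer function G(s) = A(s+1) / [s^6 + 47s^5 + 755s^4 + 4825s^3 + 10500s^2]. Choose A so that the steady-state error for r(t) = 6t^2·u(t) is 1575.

Lowest-order denominator term is 10500s^2, so the open loop has 2 poles at the origin → type 2 system.
K_a = lim_{s→0} s^2·G(s) = A·1 / 10500 = (1/10500)·A.
e_ss = 12/K_a = 1575 ⇒ K_a = 4/525 ⇒ A = (4/525)/(1/10500) = 80.

80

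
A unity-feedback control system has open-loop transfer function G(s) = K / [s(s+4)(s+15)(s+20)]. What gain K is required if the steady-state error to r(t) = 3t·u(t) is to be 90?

G(s) has one factor of s in the denominator, so the system is type 1.
K_v = lim_{s→0} s·G(s) = K / (4·15·20) = (1/1200)·K.
e_ss = 3/K_v = 90 ⇒ K_v = 1/30 ⇒ K = (1/30)/(1/1200) = 40.

40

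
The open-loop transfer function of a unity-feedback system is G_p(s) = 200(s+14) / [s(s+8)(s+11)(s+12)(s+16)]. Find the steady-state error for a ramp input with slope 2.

2112/175

The open loop has one pole at the origin → type 1 system.
K_v = lim_{s→0} s·G_p(s) = 200·14 / (8·11·12·16) = 175/1056.
e_ss = 2/K_v = 2/(175/1056) = 2112/175.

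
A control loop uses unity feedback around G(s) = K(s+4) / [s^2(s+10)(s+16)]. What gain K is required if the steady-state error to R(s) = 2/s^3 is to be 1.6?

50

G(s) has two factors of s in the denominator, so the system is type 2.
K_a = lim_{s→0} s^2·G(s) = K·4 / (10·16) = 0.025·K.
e_ss = 2/K_a = 1.6 ⇒ K_a = 1.25 ⇒ K = 1.25/0.025 = 50.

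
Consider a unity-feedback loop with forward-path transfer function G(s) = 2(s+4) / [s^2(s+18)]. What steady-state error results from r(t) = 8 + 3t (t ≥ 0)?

Two free integrators in G(s): this is a type 2 system. Treating each term separately:
  • 8: tracked with zero error.
  • 3t: tracked with zero error.
Total e_ss = 0.

0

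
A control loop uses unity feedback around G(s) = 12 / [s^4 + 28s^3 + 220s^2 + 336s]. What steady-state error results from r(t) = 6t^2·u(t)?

Factoring s from the denominator leaves a polynomial with constant term 336, so the system is type 1.
K_a = lim_{s→0} s^2·G(s) = 0; the steady-state error to this parabolic input grows without bound.

infinity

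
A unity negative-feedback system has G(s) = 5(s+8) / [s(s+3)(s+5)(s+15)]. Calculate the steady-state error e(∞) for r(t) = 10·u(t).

The open loop has one pole at the origin → type 1 system.
A type-1 system has K_p = ∞, so it tracks a step input with zero steady-state error.

0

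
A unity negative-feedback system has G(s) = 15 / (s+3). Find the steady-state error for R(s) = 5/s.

G(s) has no factors of s in the denominator, so the system is type 0.
K_p = lim_{s→0} G(s) = 15 / (3) = 5.
e_ss = 5/(1 + K_p) = 5/6.

5/6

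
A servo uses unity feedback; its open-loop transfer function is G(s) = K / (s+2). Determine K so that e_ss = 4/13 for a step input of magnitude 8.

50

System type = 0 (no poles at s=0).
K_p = lim_{s→0} G(s) = K / (2) = 0.5·K.
e_ss = 8/(1 + K_p) = 4/13 ⇒ 1 + 0.5·K = 26 ⇒ K = 50.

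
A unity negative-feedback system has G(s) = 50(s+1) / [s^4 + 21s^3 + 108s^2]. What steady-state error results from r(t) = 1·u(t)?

Lowest-order denominator term is 108s^2, so the open loop has 2 poles at the origin → type 2 system.
A type-2 system has K_p = ∞, so it tracks a step input with zero steady-state error.

0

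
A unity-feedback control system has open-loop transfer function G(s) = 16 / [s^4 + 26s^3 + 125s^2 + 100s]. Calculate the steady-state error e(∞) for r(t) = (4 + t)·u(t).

Factoring s from the denominator leaves a polynomial with constant term 100, so the system is type 1. By superposition:
  • 4: tracked with zero error.
  • t: e_ss = 1/K_v with K_v=0.16 → 6.25.
Total e_ss = 6.25.

6.25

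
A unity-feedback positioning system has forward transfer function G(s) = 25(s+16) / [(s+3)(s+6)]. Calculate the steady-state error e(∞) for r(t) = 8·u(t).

72/209

G(s) has no factors of s in the denominator, so the system is type 0.
K_p = lim_{s→0} G(s) = 25·16 / (3·6) = 200/9.
e_ss = 8/(1 + K_p) = 8/(209/9) = 72/209.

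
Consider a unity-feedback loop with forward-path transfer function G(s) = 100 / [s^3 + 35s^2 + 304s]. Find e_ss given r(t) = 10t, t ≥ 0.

Lowest-order denominator term is 304s, so the open loop has 1 pole at the origin → type 1 system.
K_v = lim_{s→0} s·G(s) = 100 / 304 = 25/76.
e_ss = 10/K_v = 10/(25/76) = 30.4.

30.4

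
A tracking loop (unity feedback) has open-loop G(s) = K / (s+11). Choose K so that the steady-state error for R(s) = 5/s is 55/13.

2

System type = 0 (no poles at s=0).
K_p = lim_{s→0} G(s) = K / (11) = (1/11)·K.
e_ss = 5/(1 + K_p) = 55/13 ⇒ 1 + (1/11)·K = 13/11 ⇒ K = 2.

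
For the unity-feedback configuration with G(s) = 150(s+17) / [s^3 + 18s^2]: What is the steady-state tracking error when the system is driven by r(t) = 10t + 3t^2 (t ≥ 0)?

18/425

Lowest-order denominator term is 18s^2, so the open loop has 2 poles at the origin → type 2 system. By superposition:
  • 10t: tracked with zero error.
  • 3t^2: e_ss = 6/K_a with K_a=425/3 → 18/425.
Total e_ss = 18/425.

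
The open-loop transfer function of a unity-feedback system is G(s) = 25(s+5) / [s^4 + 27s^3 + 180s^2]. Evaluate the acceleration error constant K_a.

25/36

Lowest-order denominator term is 180s^2, so the open loop has 2 poles at the origin → type 2 system.
K_a = lim_{s→0} s^2·G(s) = 25·5 / 180 = 25/36.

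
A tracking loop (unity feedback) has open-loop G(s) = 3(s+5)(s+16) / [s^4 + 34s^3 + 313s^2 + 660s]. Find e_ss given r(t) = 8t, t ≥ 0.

22

Lowest-order denominator term is 660s, so the open loop has 1 pole at the origin → type 1 system.
K_v = lim_{s→0} s·G(s) = 3·5·16 / 660 = 4/11.
e_ss = 8/K_v = 8/(4/11) = 22.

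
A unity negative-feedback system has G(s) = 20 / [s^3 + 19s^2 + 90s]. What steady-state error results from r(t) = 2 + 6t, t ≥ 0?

Factoring s from the denominator leaves a polynomial with constant term 90, so the system is type 1. Taking each input component in turn:
  • 2: tracked with zero error.
  • 6t: e_ss = 6/K_v with K_v=2/9 → 27.
Total e_ss = 27.

27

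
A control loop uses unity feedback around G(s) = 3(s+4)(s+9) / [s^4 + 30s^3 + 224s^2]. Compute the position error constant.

infinity

K_p = lim_{s→0} G(s); with 2 poles at the origin the limit diverges, so K_p = ∞.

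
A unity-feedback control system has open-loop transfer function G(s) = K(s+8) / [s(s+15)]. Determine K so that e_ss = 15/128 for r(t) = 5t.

One free integrator in G(s): this is a type 1 system.
K_v = lim_{s→0} s·G(s) = K·8 / (15) = (8/15)·K.
e_ss = 5/K_v = 15/128 ⇒ K_v = 128/3 ⇒ K = (128/3)/(8/15) = 80.

80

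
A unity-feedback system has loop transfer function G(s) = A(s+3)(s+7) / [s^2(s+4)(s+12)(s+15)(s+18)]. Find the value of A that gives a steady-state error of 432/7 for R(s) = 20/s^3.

System type = 2 (two poles at s=0).
K_a = lim_{s→0} s^2·G(s) = A·3·7 / (4·12·15·18) = (7/4320)·A.
e_ss = 20/K_a = 432/7 ⇒ K_a = 35/108 ⇒ A = (35/108)/(7/4320) = 200.

200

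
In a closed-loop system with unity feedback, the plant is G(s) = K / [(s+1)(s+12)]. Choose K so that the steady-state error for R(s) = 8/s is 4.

The open loop has no poles at the origin → type 0 system.
K_p = lim_{s→0} G(s) = K / (1·12) = (1/12)·K.
e_ss = 8/(1 + K_p) = 4 ⇒ 1 + (1/12)·K = 2 ⇒ K = 12.

12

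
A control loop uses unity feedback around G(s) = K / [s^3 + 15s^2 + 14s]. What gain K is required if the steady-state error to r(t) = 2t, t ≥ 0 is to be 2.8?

10

The denominator has no term below 14s — 1 pole at s=0, type 1.
K_v = lim_{s→0} s·G(s) = K / 14 = (1/14)·K.
e_ss = 2/K_v = 2.8 ⇒ K_v = 5/7 ⇒ K = (5/7)/(1/14) = 10.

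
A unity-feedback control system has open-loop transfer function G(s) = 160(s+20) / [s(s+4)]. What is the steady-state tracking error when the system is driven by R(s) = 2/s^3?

One free integrator in G(s): this is a type 1 system.
K_a = lim_{s→0} s^2·G(s) = 0; the steady-state error to this parabolic input grows without bound.

infinity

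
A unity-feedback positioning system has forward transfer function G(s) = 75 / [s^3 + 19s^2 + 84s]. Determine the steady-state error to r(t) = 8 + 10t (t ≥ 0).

11.2

Lowest-order denominator term is 84s, so the open loop has 1 pole at the origin → type 1 system. Taking each input component in turn:
  • 8: tracked with zero error.
  • 10t: e_ss = 10/K_v with K_v=25/28 → 11.2.
Total e_ss = 11.2.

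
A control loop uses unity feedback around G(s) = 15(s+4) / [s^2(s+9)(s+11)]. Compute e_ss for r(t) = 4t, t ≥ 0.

0

System type = 2 (two poles at s=0).
K_v = ∞ for a type-2 system; e_ss to a ramp is zero.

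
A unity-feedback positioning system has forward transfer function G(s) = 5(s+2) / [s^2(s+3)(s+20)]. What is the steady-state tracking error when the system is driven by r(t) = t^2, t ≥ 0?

G(s) has two factors of s in the denominator, so the system is type 2.
K_a = lim_{s→0} s^2·G(s) = 5·2 / (3·20) = 1/6.
r(t) = t^2 gives R(s) = 2/s^3.
e_ss = 2/K_a = 2/(1/6) = 12.

12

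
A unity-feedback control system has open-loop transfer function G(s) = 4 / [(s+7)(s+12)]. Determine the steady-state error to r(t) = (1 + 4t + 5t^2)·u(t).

infinity

The open loop has no poles at the origin → type 0 system. By superposition:
  • 1: e_ss = 1/(1+K_p) with K_p=1/21 → 21/22.
  • 4t: a type-0 system cannot track it, e_ss → ∞.
  • 5t^2: a type-0 system cannot track it, e_ss → ∞.
The unbounded component dominates.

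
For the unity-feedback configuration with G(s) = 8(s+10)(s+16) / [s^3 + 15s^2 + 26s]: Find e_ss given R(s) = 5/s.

0

The denominator has no term below 26s — 1 pole at s=0, type 1.
K_p = ∞ for a type-1 system; e_ss to a step is zero.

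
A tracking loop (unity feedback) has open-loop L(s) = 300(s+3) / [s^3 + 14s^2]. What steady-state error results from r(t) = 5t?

The denominator has no term below 14s^2 — 2 poles at s=0, type 2.
A type-2 system has K_v = ∞, so it tracks a ramp input with zero steady-state error.

0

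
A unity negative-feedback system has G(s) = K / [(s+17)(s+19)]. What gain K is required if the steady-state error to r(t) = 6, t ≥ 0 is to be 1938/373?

G(s) has no factors of s in the denominator, so the system is type 0.
K_p = lim_{s→0} G(s) = K / (17·19) = (1/323)·K.
e_ss = 6/(1 + K_p) = 1938/373 ⇒ 1 + (1/323)·K = 373/323 ⇒ K = 50.

50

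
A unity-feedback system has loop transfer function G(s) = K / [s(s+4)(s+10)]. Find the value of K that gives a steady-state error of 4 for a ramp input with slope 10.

100

G(s) has one factor of s in the denominator, so the system is type 1.
K_v = lim_{s→0} s·G(s) = K / (4·10) = 0.025·K.
e_ss = 10/K_v = 4 ⇒ K_v = 2.5 ⇒ K = 2.5/0.025 = 100.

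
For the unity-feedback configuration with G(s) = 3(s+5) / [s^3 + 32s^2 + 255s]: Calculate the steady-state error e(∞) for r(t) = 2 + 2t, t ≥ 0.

Factoring s from the denominator leaves a polynomial with constant term 255, so the system is type 1. By superposition:
  • 2: tracked with zero error.
  • 2t: e_ss = 2/K_v with K_v=1/17 → 34.
Total e_ss = 34.

34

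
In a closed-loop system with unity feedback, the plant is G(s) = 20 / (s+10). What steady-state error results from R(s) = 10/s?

System type = 0 (no poles at s=0).
K_p = lim_{s→0} G(s) = 20 / (10) = 2.
e_ss = 10/(1 + K_p) = 10/3.

10/3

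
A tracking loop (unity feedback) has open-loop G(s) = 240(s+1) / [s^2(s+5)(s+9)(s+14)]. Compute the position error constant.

K_p = lim_{s→0} G(s); with 2 poles at the origin the limit diverges, so K_p = ∞.

infinity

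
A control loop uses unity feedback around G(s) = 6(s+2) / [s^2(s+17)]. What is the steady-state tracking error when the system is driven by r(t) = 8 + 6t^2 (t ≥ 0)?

G(s) has two factors of s in the denominator, so the system is type 2. Taking each input component in turn:
  • 8: tracked with zero error.
  • 6t^2: e_ss = 12/K_a with K_a=12/17 → 17.
Total e_ss = 17.

17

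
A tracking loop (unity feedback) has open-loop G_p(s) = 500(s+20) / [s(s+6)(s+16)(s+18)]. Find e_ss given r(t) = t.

0.1728

One free integrator in G_p(s): this is a type 1 system.
K_v = lim_{s→0} s·G_p(s) = 500·20 / (6·16·18) = 625/108.
e_ss = 1/K_v = 1/(625/108) = 0.1728.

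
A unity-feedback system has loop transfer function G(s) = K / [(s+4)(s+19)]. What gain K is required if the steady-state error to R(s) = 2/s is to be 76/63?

No free integrators in G(s): this is a type 0 system.
K_p = lim_{s→0} G(s) = K / (4·19) = (1/76)·K.
e_ss = 2/(1 + K_p) = 76/63 ⇒ 1 + (1/76)·K = 63/38 ⇒ K = 50.

50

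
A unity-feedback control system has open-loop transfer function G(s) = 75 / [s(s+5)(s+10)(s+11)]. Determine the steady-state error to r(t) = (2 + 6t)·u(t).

The open loop has one pole at the origin → type 1 system. Treating each term separately:
  • 2: tracked with zero error.
  • 6t: e_ss = 6/K_v with K_v=3/22 → 44.
Total e_ss = 44.

44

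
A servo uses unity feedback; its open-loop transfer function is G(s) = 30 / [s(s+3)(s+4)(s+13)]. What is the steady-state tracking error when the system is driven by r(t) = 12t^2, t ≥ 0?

infinity

One free integrator in G(s): this is a type 1 system.
K_a = lim_{s→0} s^2·G(s) = 0; the steady-state error to this parabolic input grows without bound.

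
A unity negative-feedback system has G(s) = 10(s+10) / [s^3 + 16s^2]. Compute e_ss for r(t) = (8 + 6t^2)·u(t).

1.92

The denominator has no term below 16s^2 — 2 poles at s=0, type 2. Taking each input component in turn:
  • 8: tracked with zero error.
  • 6t^2: e_ss = 12/K_a with K_a=6.25 → 1.92.
Total e_ss = 1.92.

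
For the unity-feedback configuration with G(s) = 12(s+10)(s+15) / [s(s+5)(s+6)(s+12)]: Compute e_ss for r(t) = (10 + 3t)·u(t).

G(s) has one factor of s in the denominator, so the system is type 1. Taking each input component in turn:
  • 10: tracked with zero error.
  • 3t: e_ss = 3/K_v with K_v=5 → 0.6.
Total e_ss = 0.6.

0.6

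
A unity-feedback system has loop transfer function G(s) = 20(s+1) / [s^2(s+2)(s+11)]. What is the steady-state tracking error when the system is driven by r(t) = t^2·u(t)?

2.2

System type = 2 (two poles at s=0).
K_a = lim_{s→0} s^2·G(s) = 20·1 / (2·11) = 10/11.
r(t) = t^2 gives R(s) = 2/s^3.
e_ss = 2/K_a = 2/(10/11) = 2.2.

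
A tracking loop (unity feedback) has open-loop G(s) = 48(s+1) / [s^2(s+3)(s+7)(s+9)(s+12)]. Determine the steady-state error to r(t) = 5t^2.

472.5

The open loop has two poles at the origin → type 2 system.
K_a = lim_{s→0} s^2·G(s) = 48·1 / (3·7·9·12) = 4/189.
r(t) = 5t^2 gives R(s) = 10/s^3.
e_ss = 10/K_a = 10/(4/189) = 472.5.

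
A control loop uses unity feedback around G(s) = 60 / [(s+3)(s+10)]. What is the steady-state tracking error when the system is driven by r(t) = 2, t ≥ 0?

2/3

System type = 0 (no poles at s=0).
K_p = lim_{s→0} G(s) = 60 / (3·10) = 2.
e_ss = 2/(1 + K_p) = 2/3.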